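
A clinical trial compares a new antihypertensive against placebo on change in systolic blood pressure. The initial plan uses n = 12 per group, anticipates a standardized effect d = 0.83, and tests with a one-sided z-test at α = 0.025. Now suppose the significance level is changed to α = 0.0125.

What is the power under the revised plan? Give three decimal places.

Power ≈ 0.417

δ = d·√(n/2) = 0.83 × √(12/2) = 2.0331 (unchanged). New critical value: z_{0.0125} = 2.241.
Revised power = Φ(δ − 2.241) = Φ(-0.208) = 0.4175.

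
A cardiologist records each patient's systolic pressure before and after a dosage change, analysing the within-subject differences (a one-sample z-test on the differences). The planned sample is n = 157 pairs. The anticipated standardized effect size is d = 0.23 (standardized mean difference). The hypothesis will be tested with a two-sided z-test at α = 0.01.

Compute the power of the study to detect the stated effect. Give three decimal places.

Power ≈ 0.620

Noncentrality parameter: δ = d·√n = 0.23 × √157 = 2.8819
Critical value for a two-sided test at α = 0.01: z_{α/2} = 2.576.
Power = Φ(δ − 2.576) + Φ(−δ − 2.576) = Φ(0.306) + Φ(-5.458) = 0.6202 + 0.0000 = 0.6202.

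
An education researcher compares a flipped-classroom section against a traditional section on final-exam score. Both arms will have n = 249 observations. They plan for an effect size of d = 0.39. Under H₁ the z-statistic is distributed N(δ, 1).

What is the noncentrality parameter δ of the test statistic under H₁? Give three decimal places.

The noncentrality parameter scales effect size by the design's sample-size factor: δ = d·√(n/2) = 0.39 × √(249/2) = 4.3516

δ ≈ 4.352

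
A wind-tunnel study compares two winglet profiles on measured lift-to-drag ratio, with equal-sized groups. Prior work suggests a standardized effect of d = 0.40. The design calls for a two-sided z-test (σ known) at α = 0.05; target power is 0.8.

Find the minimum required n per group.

n = 99 per group

Set Φ(δ − 1.960) = 0.8; then δ − 1.960 = Φ⁻¹(0.8) = 0.842, giving δ = 2.802.
(Ignoring the negligible lower-tail rejection probability gives the usual closed-form inversion.)
δ = d·√(n/2) ⇒ n = 2(δ/d)² = 2 × (2.802 / 0.40)² = 98.11.
Round up to the next whole unit.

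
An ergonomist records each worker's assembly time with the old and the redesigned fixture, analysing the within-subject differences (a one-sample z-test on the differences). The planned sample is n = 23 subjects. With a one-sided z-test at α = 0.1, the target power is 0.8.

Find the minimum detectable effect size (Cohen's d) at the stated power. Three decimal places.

d ≈ 0.443

Need Φ(δ − 1.282) = 0.8, so δ = 1.282 + 0.842 = 2.123.
δ = d·√n ⇒ d = δ/√n = 2.123/√23 = 0.4427.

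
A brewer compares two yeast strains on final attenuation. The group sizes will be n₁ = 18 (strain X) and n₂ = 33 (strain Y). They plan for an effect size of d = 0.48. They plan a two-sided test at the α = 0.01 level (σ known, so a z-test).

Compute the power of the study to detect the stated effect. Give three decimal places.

Noncentrality parameter: δ = d / √(1/n₁ + 1/n₂) = 0.48 / √(1/18 + 1/33) = 1.6381
Critical value for a two-sided test at α = 0.01: z_{α/2} = 2.576.
Power = Φ(δ − 2.576) + Φ(−δ − 2.576) = Φ(-0.938) + Φ(-4.214) = 0.1742 + 0.0000 = 0.1742.

Power ≈ 0.174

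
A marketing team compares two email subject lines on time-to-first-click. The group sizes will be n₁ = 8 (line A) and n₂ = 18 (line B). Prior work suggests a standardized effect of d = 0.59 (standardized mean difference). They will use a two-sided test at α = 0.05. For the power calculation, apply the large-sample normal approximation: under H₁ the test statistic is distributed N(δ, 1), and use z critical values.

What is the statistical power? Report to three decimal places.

Noncentrality parameter: δ = d / √(1/n₁ + 1/n₂) = 0.59 / √(1/8 + 1/18) = 1.3885
Two-sided α = 0.05 → critical value z_{0.025} = 1.960.
Power = Φ(δ − 1.960) + Φ(−δ − 1.960) = Φ(-0.571) + Φ(-3.348) = 0.2838 + 0.0004 = 0.2842.

Power ≈ 0.284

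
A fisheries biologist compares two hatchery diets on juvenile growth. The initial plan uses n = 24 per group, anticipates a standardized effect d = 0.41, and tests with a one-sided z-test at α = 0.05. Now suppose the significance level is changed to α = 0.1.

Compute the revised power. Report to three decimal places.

Power ≈ 0.555

δ = d·√(n/2) = 0.41 × √(24/2) = 1.4203 (unchanged). New critical value: z_{0.1} = 1.282.
Revised power = P(Z > 1.282 − δ) = Φ(0.139) = 0.5552.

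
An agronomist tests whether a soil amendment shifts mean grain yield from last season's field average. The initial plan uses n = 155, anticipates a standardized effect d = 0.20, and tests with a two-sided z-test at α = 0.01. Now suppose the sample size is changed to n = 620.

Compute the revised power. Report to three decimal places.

Power ≈ 0.992

With n = 620: δ = d·√n = 0.20 × √620 = 4.9800. Critical value z_{0.005} = 2.576.
Revised power = Φ(δ − 2.576) + Φ(−δ − 2.576) = Φ(2.404) + Φ(-7.556) = 0.9919 + 0.0000 = 0.9919.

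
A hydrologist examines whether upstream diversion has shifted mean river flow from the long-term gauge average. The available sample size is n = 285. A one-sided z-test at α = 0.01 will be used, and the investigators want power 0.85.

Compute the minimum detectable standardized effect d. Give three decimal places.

d ≈ 0.199

Required noncentrality: δ = z_{0.01} + z_{0.15} = 2.326 + 1.036 = 3.363.
δ = d·√n ⇒ d = δ/√n = 3.363/√285 = 0.1992.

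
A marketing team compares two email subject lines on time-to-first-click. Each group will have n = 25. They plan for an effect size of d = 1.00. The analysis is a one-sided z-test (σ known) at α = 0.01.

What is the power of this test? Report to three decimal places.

Power ≈ 0.887

Noncentrality parameter: δ = d·√(n/2) = 1.00 × √(25/2) = 3.5355
One-sided α = 0.01 → critical value z_{0.01} = 2.326.
Power = Φ(δ − 2.326) = Φ(1.209) = 0.8867.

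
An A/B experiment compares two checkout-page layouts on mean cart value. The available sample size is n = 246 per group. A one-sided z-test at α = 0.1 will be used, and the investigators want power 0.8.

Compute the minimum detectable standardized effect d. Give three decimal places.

d ≈ 0.191

Required noncentrality: δ = z_{0.1} + z_{0.20} = 1.282 + 0.842 = 2.123.
δ = d·√(n/2) ⇒ d = δ/√(n/2) = 2.123/√(246/2) = 0.1914.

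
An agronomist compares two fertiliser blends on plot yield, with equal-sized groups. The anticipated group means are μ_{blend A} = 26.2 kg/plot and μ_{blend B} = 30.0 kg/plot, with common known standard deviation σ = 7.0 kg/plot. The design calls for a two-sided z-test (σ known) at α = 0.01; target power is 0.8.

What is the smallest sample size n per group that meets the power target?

Standardized effect: d = |μ_{blend A} − μ_{blend B}| / σ = |26.2 − 30.0| / 7.0 = 0.5429
For power 0.8 need Φ(δ − z_{0.005}) = 0.8, so δ = z_{0.005} + z_{0.20} = 2.576 + 0.842 = 3.417.
(For δ > 0 the lower-tail rejection region contributes negligibly to power, so the one-term inversion is standard.)
δ = d·√(n/2) ⇒ n = 2(δ/d)² = 2 × (3.417 / 0.5429)² = 79.26.
Rounding up, n = 80 per group.

n = 80 per group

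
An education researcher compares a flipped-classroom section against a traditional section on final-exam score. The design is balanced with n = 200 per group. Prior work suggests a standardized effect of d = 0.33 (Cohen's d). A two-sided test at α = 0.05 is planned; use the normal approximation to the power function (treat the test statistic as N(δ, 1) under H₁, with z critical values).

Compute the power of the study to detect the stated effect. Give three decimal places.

Power ≈ 0.910

Noncentrality parameter: δ = d·√(n/2) = 0.33 × √(200/2) = 3.3000
Critical value for a two-sided test at α = 0.05: z_{α/2} = 1.960.
Power = Φ(δ − 1.960) + Φ(−δ − 1.960) = Φ(1.340) + Φ(-5.260) = 0.9099 + 0.0000 = 0.9099.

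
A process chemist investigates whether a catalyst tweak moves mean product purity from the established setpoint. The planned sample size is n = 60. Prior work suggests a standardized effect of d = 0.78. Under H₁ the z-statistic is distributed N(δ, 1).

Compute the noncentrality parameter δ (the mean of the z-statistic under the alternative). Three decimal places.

δ = d·√n = 0.78 × √60 = 6.0419

δ ≈ 6.042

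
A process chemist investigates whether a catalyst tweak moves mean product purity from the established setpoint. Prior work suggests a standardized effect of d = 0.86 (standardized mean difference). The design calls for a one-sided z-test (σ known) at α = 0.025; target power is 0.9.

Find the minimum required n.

For power 0.9 need Φ(δ − z_{0.025}) = 0.9, so δ = z_{0.025} + z_{0.10} = 1.960 + 1.282 = 3.242.
δ = d·√n ⇒ n = (δ/d)² = (3.242 / 0.86)² = 14.21.
Rounding up, n = 15.

n = 15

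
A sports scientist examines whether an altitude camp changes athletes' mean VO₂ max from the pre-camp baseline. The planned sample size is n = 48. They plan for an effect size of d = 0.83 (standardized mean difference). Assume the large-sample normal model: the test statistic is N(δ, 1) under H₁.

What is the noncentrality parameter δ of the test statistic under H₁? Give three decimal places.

δ ≈ 5.750

The noncentrality parameter scales effect size by the design's sample-size factor: δ = d·√n = 0.83 × √48 = 5.7504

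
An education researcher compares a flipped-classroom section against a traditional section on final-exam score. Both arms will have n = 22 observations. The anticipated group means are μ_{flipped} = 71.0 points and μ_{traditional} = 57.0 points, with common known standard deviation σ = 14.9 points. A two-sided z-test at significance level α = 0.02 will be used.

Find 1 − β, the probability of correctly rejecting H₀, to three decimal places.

Standardized effect: d = |μ_{flipped} − μ_{traditional}| / σ = |71.0 − 57.0| / 14.9 = 0.9396
Noncentrality parameter: δ = d·√(n/2) = 0.9396 × √(22/2) = 3.1163
Critical value for a two-sided test at α = 0.02: z_{α/2} = 2.326.
Power = Φ(δ − 2.326) + Φ(−δ − 2.326) = Φ(0.790) + Φ(-5.443) = 0.7852 + 0.0000 = 0.7852.

Power ≈ 0.785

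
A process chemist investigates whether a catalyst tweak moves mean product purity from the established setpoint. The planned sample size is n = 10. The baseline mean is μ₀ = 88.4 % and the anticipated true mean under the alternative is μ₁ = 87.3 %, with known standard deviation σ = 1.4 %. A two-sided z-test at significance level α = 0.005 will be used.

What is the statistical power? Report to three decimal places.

Standardized effect: d = |μ₁ − μ₀| / σ = |87.3 − 88.4| / 1.4 = 0.7857
Noncentrality parameter: δ = d·√n = 0.7857 × √10 = 2.4846
Critical value for a two-sided test at α = 0.005: z_{α/2} = 2.807.
Power = Φ(δ − 2.807) + Φ(−δ − 2.807) = Φ(-0.322) + Φ(-5.292) = 0.3736 + 0.0000 = 0.3736.

Power ≈ 0.374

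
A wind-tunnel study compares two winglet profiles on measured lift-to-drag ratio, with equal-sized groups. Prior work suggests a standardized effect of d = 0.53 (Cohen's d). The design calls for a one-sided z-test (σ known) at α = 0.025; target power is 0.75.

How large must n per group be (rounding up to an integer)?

Set Φ(δ − 1.960) = 0.75; then δ − 1.960 = Φ⁻¹(0.75) = 0.674, giving δ = 2.634.
δ = d·√(n/2) ⇒ n = 2(δ/d)² = 2 × (2.634 / 0.53)² = 49.42.
Rounding up, n = 50 per group.

n = 50 per group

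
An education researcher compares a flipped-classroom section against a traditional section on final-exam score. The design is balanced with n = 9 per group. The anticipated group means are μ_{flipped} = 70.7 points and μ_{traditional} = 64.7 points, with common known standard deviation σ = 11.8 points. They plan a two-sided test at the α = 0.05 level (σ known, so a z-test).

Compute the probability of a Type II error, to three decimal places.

Standardized effect: d = |μ_{flipped} − μ_{traditional}| / σ = |70.7 − 64.7| / 11.8 = 0.5085
Noncentrality parameter: δ = d·√(n/2) = 0.5085 × √(9/2) = 1.0786
Two-sided α = 0.05 → critical value z_{0.025} = 1.960.
Power = Φ(δ − 1.960) + Φ(−δ − 1.960) = Φ(-0.881) + Φ(-3.039) = 0.1891 + 0.0012 = 0.1903.
Type II error: β = 1 − power = 1 − 0.1903 = 0.8097.

β ≈ 0.810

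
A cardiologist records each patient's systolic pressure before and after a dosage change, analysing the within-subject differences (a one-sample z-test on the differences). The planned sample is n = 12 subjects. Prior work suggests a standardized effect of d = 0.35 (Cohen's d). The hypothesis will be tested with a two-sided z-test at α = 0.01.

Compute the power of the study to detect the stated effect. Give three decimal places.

Noncentrality parameter: δ = d·√n = 0.35 × √12 = 1.2124
Critical value for a two-sided test at α = 0.01: z_{α/2} = 2.576.
Power = Φ(δ − 2.576) + Φ(−δ − 2.576) = Φ(-1.363) + Φ(-3.788) = 0.0864 + 0.0001 = 0.0865.

Power ≈ 0.086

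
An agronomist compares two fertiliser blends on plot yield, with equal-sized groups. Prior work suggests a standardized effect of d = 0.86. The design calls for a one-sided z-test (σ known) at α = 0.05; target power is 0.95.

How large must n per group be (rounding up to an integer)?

For power 0.95 need Φ(δ − z_{0.05}) = 0.95, so δ = z_{0.05} + z_{0.05} = 1.645 + 1.645 = 3.290.
δ = d·√(n/2) ⇒ n = 2(δ/d)² = 2 × (3.290 / 0.86)² = 29.26.
Rounding up, n = 30 per group.

n = 30 per group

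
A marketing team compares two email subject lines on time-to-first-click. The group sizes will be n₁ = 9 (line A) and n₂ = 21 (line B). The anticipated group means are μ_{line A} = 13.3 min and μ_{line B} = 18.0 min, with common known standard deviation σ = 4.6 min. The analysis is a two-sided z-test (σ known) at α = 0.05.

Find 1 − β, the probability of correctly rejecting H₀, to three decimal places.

Standardized effect: d = |μ_{line A} − μ_{line B}| / σ = |13.3 − 18.0| / 4.6 = 1.0217
Noncentrality parameter: δ = d / √(1/n₁ + 1/n₂) = 1.0217 / √(1/9 + 1/21) = 2.5645
Critical value for a two-sided test at α = 0.05: z_{α/2} = 1.960.
Power = Φ(δ − 1.960) + Φ(−δ − 1.960) = Φ(0.605) + Φ(-4.525) = 0.7273 + 0.0000 = 0.7273.

Power ≈ 0.727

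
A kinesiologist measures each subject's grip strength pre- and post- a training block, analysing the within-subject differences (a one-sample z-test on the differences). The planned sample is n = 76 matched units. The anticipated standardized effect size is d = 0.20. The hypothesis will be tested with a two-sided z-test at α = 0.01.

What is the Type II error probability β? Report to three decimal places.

Noncentrality parameter: δ = d·√n = 0.20 × √76 = 1.7436
Critical value for a two-sided test at α = 0.01: z_{α/2} = 2.576.
Power = Φ(δ − 2.576) + Φ(−δ − 2.576) = Φ(-0.832) + Φ(-4.319) = 0.2026 + 0.0000 = 0.2026.
Type II error: β = 1 − power = 1 − 0.2026 = 0.7974.

β ≈ 0.797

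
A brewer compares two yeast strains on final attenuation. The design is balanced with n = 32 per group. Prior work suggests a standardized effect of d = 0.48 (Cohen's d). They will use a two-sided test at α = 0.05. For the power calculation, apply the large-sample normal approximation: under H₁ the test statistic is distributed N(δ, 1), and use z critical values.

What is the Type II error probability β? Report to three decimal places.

β ≈ 0.516

Noncentrality parameter: δ = d·√(n/2) = 0.48 × √(32/2) = 1.9200
Critical value for a two-sided test at α = 0.05: z_{α/2} = 1.960.
Power = Φ(δ − 1.960) + Φ(−δ − 1.960) = Φ(-0.040) + Φ(-3.880) = 0.4841 + 0.0001 = 0.4841.
Type II error: β = 1 − power = 1 − 0.4841 = 0.5159.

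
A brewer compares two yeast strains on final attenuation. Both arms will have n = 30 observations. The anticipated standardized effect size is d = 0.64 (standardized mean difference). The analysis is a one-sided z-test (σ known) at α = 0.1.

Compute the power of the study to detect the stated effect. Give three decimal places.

Noncentrality parameter: δ = d·√(n/2) = 0.64 × √(30/2) = 2.4787
One-sided α = 0.1 → critical value z_{0.1} = 1.282.
Power = P(Z > 1.282 − δ) = Φ(1.197) = 0.8844.

Power ≈ 0.884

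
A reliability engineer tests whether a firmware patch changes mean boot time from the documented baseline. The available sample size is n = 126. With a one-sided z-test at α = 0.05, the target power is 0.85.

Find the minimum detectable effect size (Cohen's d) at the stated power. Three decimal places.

d ≈ 0.239

Required noncentrality: δ = z_{0.05} + z_{0.15} = 1.645 + 1.036 = 2.681.
δ = d·√n ⇒ d = δ/√n = 2.681/√126 = 0.2389.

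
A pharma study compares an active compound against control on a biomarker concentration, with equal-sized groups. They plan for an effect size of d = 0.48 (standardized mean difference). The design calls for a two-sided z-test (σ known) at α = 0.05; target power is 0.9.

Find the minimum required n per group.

Set Φ(δ − 1.960) = 0.9; then δ − 1.960 = Φ⁻¹(0.9) = 1.282, giving δ = 3.242.
(Ignoring the negligible lower-tail rejection probability gives the usual closed-form inversion.)
δ = d·√(n/2) ⇒ n = 2(δ/d)² = 2 × (3.242 / 0.48)² = 91.21.
Rounding up, n = 92 per group.

n = 92 per group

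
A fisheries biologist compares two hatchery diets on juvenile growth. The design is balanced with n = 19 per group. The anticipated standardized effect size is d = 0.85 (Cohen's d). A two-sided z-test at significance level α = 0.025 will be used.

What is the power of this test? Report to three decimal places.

Noncentrality parameter: δ = d·√(n/2) = 0.85 × √(19/2) = 2.6199
Two-sided α = 0.025 → critical value z_{0.0125} = 2.241.
Power = Φ(δ − 2.241) + Φ(−δ − 2.241) = Φ(0.378) + Φ(-4.861) = 0.6475 + 0.0000 = 0.6475.

Power ≈ 0.647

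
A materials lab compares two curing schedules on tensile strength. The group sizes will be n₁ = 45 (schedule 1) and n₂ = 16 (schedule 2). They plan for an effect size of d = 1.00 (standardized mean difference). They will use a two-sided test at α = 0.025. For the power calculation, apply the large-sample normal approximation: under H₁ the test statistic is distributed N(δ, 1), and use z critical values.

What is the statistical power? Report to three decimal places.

Noncentrality parameter: δ = d / √(1/n₁ + 1/n₂) = 1.00 / √(1/45 + 1/16) = 3.4356
Critical value for a two-sided test at α = 0.025: z_{α/2} = 2.241.
Power = Φ(δ − 2.241) + Φ(−δ − 2.241) = Φ(1.194) + Φ(-5.677) = 0.8838 + 0.0000 = 0.8838.

Power ≈ 0.884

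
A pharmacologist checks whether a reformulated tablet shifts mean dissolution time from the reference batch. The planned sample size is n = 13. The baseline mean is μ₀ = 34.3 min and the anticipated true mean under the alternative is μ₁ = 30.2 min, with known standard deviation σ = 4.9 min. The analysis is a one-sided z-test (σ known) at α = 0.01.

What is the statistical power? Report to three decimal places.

Standardized effect: d = |μ₁ − μ₀| / σ = |30.2 − 34.3| / 4.9 = 0.8367
Noncentrality parameter: δ = d·√n = 0.8367 × √13 = 3.0169
One-sided α = 0.01 → critical value z_{0.01} = 2.326.
Power = P(Z > 2.326 − δ) = Φ(0.691) = 0.7551.

Power ≈ 0.755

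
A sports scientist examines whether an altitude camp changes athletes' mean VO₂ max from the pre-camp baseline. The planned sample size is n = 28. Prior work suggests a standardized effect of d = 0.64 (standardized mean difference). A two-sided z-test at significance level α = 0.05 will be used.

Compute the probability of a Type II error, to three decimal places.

β ≈ 0.077

Noncentrality parameter: δ = d·√n = 0.64 × √28 = 3.3866
Critical value for a two-sided test at α = 0.05: z_{α/2} = 1.960.
Power = Φ(δ − 1.960) + Φ(−δ − 1.960) = Φ(1.427) + Φ(-5.347) = 0.9232 + 0.0000 = 0.9232.
Type II error: β = 1 − power = 1 − 0.9232 = 0.0768.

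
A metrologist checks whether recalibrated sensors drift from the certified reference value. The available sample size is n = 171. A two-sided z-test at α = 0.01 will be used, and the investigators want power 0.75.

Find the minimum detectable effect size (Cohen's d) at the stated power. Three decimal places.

Required noncentrality: δ = z_{0.005} + z_{0.25} = 2.576 + 0.674 = 3.250.
(Lower-tail contribution to power is negligible for δ > 0.)
δ = d·√n ⇒ d = δ/√n = 3.250/√171 = 0.2486.

d ≈ 0.249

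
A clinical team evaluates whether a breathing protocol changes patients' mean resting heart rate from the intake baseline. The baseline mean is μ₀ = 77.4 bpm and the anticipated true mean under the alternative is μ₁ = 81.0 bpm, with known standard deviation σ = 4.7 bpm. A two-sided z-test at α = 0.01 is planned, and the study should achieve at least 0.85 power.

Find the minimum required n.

n = 23

Standardized effect: d = |μ₁ − μ₀| / σ = |81.0 − 77.4| / 4.7 = 0.7660
Set Φ(δ − 2.576) = 0.85; then δ − 2.576 = Φ⁻¹(0.85) = 1.036, giving δ = 3.612.
(The Φ(−δ − z_{α/2}) term is vanishingly small for δ > 0 and is dropped in the standard sample-size formula.)
δ = d·√n ⇒ n = (δ/d)² = (3.612 / 0.7660)² = 22.24.
Rounding up, n = 23.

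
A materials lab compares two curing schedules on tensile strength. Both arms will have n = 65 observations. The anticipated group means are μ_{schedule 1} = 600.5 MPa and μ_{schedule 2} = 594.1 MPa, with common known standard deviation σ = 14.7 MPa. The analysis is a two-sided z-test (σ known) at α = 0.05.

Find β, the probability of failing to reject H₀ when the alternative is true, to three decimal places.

Standardized effect: d = |μ_{schedule 1} − μ_{schedule 2}| / σ = |600.5 − 594.1| / 14.7 = 0.4354
Noncentrality parameter: δ = d·√(n/2) = 0.4354 × √(65/2) = 2.4820
Two-sided α = 0.05 → critical value z_{0.025} = 1.960.
Power = Φ(δ − 1.960) + Φ(−δ − 1.960) = Φ(0.522) + Φ(-4.442) = 0.6992 + 0.0000 = 0.6992.
Type II error: β = 1 − power = 1 − 0.6992 = 0.3008.

β ≈ 0.301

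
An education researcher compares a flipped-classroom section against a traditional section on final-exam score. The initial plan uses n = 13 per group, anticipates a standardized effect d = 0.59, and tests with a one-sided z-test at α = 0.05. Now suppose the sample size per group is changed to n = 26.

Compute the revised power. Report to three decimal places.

With n = 26 per group: δ = d·√(n/2) = 0.59 × √(26/2) = 2.1273. Critical value z_{0.05} = 1.645.
Revised power = Φ(δ − 1.645) = Φ(0.482) = 0.6852.

Power ≈ 0.685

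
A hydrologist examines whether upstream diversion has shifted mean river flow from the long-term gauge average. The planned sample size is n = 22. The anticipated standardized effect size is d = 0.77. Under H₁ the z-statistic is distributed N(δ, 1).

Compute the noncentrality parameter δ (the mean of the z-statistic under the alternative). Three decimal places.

δ ≈ 3.612

δ = d·√n = 0.77 × √22 = 3.6116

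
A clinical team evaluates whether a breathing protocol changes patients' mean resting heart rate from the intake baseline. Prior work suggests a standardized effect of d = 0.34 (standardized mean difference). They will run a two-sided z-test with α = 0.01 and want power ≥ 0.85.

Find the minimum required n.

Set Φ(δ − 2.576) = 0.85; then δ − 2.576 = Φ⁻¹(0.85) = 1.036, giving δ = 3.612.
(For δ > 0 the lower-tail rejection region contributes negligibly to power, so the one-term inversion is standard.)
δ = d·√n ⇒ n = (δ/d)² = (3.612 / 0.34)² = 112.88.
Rounding up, n = 113.

n = 113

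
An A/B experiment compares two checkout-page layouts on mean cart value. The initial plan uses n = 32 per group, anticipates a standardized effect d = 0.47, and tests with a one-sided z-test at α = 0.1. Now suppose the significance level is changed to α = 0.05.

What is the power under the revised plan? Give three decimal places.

Power ≈ 0.593

δ = d·√(n/2) = 0.47 × √(32/2) = 1.8800 (unchanged). New critical value: z_{0.05} = 1.645.
Revised power = P(Z > 1.645 − δ) = Φ(0.235) = 0.5930.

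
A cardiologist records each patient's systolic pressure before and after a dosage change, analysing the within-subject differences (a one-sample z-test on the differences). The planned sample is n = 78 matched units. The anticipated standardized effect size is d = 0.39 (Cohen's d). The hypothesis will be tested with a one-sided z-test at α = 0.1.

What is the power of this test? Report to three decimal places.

Noncentrality parameter: λ = d·√n = 0.39 × √78 = 3.4444
One-sided α = 0.1 → critical value z_{0.1} = 1.282.
Power = Φ(λ − 1.282) = Φ(2.163) = 0.9847.

Power ≈ 0.985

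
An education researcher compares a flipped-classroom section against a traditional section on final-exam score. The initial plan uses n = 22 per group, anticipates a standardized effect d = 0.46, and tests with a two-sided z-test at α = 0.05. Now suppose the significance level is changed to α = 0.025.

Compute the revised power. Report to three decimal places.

Power ≈ 0.237

δ = d·√(n/2) = 0.46 × √(22/2) = 1.5256 (unchanged). New critical value: z_{0.0125} = 2.241.
Revised power = Φ(δ − 2.241) + Φ(−δ − 2.241) = Φ(-0.716) + Φ(-3.767) = 0.2371 + 0.0001 = 0.2372.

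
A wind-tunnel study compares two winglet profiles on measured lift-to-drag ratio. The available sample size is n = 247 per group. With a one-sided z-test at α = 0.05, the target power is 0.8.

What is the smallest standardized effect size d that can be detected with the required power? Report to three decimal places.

Required noncentrality: δ = z_{0.05} + z_{0.20} = 1.645 + 0.842 = 2.486.
δ = d·√(n/2) ⇒ d = δ/√(n/2) = 2.486/√(247/2) = 0.2237.

d ≈ 0.224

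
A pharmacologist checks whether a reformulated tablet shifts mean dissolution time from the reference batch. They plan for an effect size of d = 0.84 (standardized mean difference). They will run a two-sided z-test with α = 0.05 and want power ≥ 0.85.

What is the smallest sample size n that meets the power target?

n = 13

For power 0.85 need Φ(δ − z_{0.025}) = 0.85, so δ = z_{0.025} + z_{0.15} = 1.960 + 1.036 = 2.996.
(Ignoring the negligible lower-tail rejection probability gives the usual closed-form inversion.)
δ = d·√n ⇒ n = (δ/d)² = (2.996 / 0.84)² = 12.72.
Round up to the next whole unit.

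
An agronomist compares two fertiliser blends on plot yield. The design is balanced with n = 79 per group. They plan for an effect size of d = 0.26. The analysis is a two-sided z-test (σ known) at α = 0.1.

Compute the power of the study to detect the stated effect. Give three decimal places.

Noncentrality parameter: δ = d·√(n/2) = 0.26 × √(79/2) = 1.6341
Two-sided α = 0.1 → critical value z_{0.05} = 1.645.
Power = Φ(δ − 1.645) + Φ(−δ − 1.645) = Φ(-0.011) + Φ(-3.279) = 0.4957 + 0.0005 = 0.4962.

Power ≈ 0.496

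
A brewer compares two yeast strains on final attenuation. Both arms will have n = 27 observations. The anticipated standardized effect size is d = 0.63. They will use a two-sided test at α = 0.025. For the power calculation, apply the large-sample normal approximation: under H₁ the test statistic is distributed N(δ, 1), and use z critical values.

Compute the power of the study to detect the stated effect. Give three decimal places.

Power ≈ 0.529

Noncentrality parameter: δ = d·√(n/2) = 0.63 × √(27/2) = 2.3148
Critical value for a two-sided test at α = 0.025: z_{α/2} = 2.241.
Power = Φ(δ − 2.241) + Φ(−δ − 2.241) = Φ(0.073) + Φ(-4.556) = 0.5292 + 0.0000 = 0.5292.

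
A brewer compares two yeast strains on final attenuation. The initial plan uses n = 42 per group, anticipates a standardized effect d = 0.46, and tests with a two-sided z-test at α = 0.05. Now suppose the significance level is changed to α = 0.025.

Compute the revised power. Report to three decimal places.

Power ≈ 0.447

δ = d·√(n/2) = 0.46 × √(42/2) = 2.1080 (unchanged). New critical value: z_{0.0125} = 2.241.
Revised power = Φ(δ − 2.241) + Φ(−δ − 2.241) = Φ(-0.133) + Φ(-4.349) = 0.4469 + 0.0000 = 0.4469.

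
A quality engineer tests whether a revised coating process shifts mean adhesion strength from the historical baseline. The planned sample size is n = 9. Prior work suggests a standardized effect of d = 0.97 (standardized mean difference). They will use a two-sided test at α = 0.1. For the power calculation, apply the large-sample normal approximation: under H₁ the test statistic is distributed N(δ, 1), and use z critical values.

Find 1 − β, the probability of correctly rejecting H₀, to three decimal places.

Power ≈ 0.897

Noncentrality parameter: δ = d·√n = 0.97 × √9 = 2.9100
Critical value for a two-sided test at α = 0.1: z_{α/2} = 1.645.
Power = Φ(δ − 1.645) + Φ(−δ − 1.645) = Φ(1.265) + Φ(-4.555) = 0.8971 + 0.0000 = 0.8971.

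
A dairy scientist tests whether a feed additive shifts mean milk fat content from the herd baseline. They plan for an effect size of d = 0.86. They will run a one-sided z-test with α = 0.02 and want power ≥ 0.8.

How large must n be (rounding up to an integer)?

n = 12

For power 0.8 need Φ(δ − z_{0.02}) = 0.8, so δ = z_{0.02} + z_{0.20} = 2.054 + 0.842 = 2.895.
δ = d·√n ⇒ n = (δ/d)² = (2.895 / 0.86)² = 11.33.
Round up to the next whole unit.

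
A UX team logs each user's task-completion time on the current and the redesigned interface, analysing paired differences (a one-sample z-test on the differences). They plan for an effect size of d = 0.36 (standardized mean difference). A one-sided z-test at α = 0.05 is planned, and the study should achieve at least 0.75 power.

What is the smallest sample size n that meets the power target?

n = 42

For power 0.75 need Φ(δ − z_{0.05}) = 0.75, so δ = z_{0.05} + z_{0.25} = 1.645 + 0.674 = 2.319.
δ = d·√n ⇒ n = (δ/d)² = (2.319 / 0.36)² = 41.51.
Rounding up, n = 42.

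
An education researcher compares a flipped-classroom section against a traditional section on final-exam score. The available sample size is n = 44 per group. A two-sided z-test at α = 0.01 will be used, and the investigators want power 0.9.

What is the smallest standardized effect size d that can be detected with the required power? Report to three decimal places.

Required noncentrality: δ = z_{0.005} + z_{0.10} = 2.576 + 1.282 = 3.857.
(The second rejection-region term Φ(−δ − z_{α/2}) is negligible and dropped.)
δ = d·√(n/2) ⇒ d = δ/√(n/2) = 3.857/√(44/2) = 0.8224.

d ≈ 0.822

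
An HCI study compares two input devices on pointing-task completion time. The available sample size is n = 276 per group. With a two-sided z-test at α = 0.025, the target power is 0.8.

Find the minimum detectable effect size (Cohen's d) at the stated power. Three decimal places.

d ≈ 0.262

Need Φ(δ − 2.241) = 0.8, so δ = 2.241 + 0.842 = 3.083.
(Lower-tail contribution to power is negligible for δ > 0.)
δ = d·√(n/2) ⇒ d = δ/√(n/2) = 3.083/√(276/2) = 0.2624.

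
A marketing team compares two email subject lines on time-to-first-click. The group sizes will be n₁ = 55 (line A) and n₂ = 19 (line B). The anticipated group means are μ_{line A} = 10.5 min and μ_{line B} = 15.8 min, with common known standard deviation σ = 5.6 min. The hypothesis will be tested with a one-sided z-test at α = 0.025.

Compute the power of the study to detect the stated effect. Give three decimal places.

Power ≈ 0.945

Standardized effect: d = |μ_{line A} − μ_{line B}| / σ = |10.5 − 15.8| / 5.6 = 0.9464
Noncentrality parameter: δ = d / √(1/n₁ + 1/n₂) = 0.9464 / √(1/55 + 1/19) = 3.5566
Critical value for a one-sided test at α = 0.025: z_α = 1.960.
Power = Φ(δ − 1.960) = Φ(1.597) = 0.9448.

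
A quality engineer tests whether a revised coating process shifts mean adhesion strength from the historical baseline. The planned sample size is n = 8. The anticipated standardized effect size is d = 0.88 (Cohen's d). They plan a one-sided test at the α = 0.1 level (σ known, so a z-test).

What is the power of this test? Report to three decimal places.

Power ≈ 0.886

Noncentrality parameter: δ = d·√n = 0.88 × √8 = 2.4890
One-sided α = 0.1 → critical value z_{0.1} = 1.282.
Power = Φ(δ − 1.282) = Φ(1.207) = 0.8864.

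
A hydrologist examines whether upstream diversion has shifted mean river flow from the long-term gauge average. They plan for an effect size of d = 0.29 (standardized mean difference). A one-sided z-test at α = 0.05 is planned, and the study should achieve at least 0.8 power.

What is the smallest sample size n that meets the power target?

n = 74

For power 0.8 need Φ(δ − z_{0.05}) = 0.8, so δ = z_{0.05} + z_{0.20} = 1.645 + 0.842 = 2.486.
δ = d·√n ⇒ n = (δ/d)² = (2.486 / 0.29)² = 73.51.
Rounding up, n = 74.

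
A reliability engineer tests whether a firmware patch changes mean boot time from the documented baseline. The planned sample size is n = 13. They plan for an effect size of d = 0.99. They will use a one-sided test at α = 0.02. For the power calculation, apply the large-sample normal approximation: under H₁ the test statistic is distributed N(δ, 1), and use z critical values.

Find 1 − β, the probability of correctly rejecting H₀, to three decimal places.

Power ≈ 0.935

Noncentrality parameter: λ = d·√n = 0.99 × √13 = 3.5695
Critical value for a one-sided test at α = 0.02: z_α = 2.054.
Power = P(Z > 2.054 − λ) = Φ(1.516) = 0.9352.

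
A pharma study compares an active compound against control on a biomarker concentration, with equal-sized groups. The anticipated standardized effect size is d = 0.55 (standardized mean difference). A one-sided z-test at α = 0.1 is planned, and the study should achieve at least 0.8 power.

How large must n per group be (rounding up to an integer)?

For power 0.8 need Φ(δ − z_{0.1}) = 0.8, so δ = z_{0.1} + z_{0.20} = 1.282 + 0.842 = 2.123.
δ = d·√(n/2) ⇒ n = 2(δ/d)² = 2 × (2.123 / 0.55)² = 29.80.
Round up to the next whole unit.

n = 30 per group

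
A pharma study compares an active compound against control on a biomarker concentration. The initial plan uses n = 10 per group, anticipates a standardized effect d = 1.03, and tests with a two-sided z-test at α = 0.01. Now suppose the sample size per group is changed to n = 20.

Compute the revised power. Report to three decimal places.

Power ≈ 0.752

With n = 20 per group: δ = d·√(n/2) = 1.03 × √(20/2) = 3.2571. Critical value z_{0.005} = 2.576.
Revised power = Φ(δ − 2.576) + Φ(−δ − 2.576) = Φ(0.681) + Φ(-5.833) = 0.7522 + 0.0000 = 0.7522.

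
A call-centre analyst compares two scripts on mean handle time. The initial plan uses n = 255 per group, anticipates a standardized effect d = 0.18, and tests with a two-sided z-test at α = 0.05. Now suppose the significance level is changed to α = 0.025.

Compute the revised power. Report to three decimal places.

Power ≈ 0.417

δ = d·√(n/2) = 0.18 × √(255/2) = 2.0325 (unchanged). New critical value: z_{0.0125} = 2.241.
Revised power = Φ(δ − 2.241) + Φ(−δ − 2.241) = Φ(-0.209) + Φ(-4.274) = 0.4173 + 0.0000 = 0.4173.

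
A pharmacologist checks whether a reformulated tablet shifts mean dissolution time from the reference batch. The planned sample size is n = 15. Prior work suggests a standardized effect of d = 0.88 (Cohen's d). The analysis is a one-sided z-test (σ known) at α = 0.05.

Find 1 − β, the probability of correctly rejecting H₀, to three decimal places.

Power ≈ 0.961

Noncentrality parameter: δ = d·√n = 0.88 × √15 = 3.4082
Critical value for a one-sided test at α = 0.05: z_α = 1.645.
Power = P(Z > 1.645 − δ) = Φ(1.763) = 0.9611.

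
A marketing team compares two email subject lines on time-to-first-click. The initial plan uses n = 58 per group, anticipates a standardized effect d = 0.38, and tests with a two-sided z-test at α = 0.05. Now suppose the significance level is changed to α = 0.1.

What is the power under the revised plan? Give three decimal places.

Power ≈ 0.656

δ = d·√(n/2) = 0.38 × √(58/2) = 2.0464 (unchanged). New critical value: z_{0.05} = 1.645.
Revised power = Φ(δ − 1.645) + Φ(−δ − 1.645) = Φ(0.402) + Φ(-3.691) = 0.6560 + 0.0001 = 0.6561.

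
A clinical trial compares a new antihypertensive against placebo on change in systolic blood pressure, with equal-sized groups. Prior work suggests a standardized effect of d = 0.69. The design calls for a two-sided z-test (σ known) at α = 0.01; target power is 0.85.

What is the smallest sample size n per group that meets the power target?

n = 55 per group

For power 0.85 need Φ(δ − z_{0.005}) = 0.85, so δ = z_{0.005} + z_{0.15} = 2.576 + 1.036 = 3.612.
(The Φ(−δ − z_{α/2}) term is vanishingly small for δ > 0 and is dropped in the standard sample-size formula.)
δ = d·√(n/2) ⇒ n = 2(δ/d)² = 2 × (3.612 / 0.69)² = 54.81.
Round up to the next whole unit.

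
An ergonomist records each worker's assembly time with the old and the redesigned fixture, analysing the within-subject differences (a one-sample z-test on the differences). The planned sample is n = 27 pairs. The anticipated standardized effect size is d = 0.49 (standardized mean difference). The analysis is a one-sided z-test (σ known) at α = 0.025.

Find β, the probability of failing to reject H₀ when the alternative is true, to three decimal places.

β ≈ 0.279

Noncentrality parameter: λ = d·√n = 0.49 × √27 = 2.5461
One-sided α = 0.025 → critical value z_{0.025} = 1.960.
Power = P(Z > 1.960 − λ) = Φ(0.586) = 0.7211.
Type II error: β = 1 − power = 1 − 0.7211 = 0.2789.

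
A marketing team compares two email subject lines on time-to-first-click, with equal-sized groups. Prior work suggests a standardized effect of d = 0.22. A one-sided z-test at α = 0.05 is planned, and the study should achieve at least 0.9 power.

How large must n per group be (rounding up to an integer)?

For power 0.9 need Φ(δ − z_{0.05}) = 0.9, so δ = z_{0.05} + z_{0.10} = 1.645 + 1.282 = 2.926.
δ = d·√(n/2) ⇒ n = 2(δ/d)² = 2 × (2.926 / 0.22)² = 353.88.
Round up to the next whole unit.

n = 354 per group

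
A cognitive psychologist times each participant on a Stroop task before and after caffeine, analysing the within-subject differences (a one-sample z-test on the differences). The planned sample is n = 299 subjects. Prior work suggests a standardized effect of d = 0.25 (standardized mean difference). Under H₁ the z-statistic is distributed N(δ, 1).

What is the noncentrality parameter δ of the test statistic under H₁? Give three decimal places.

The noncentrality parameter scales effect size by the design's sample-size factor: δ = d·√n = 0.25 × √299 = 4.3229

δ ≈ 4.323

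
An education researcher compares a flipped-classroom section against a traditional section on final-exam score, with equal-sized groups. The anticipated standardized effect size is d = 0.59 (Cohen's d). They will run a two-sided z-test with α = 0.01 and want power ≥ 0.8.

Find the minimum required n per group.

n = 68 per group

For power 0.8 need Φ(δ − z_{0.005}) = 0.8, so δ = z_{0.005} + z_{0.20} = 2.576 + 0.842 = 3.417.
(The Φ(−δ − z_{α/2}) term is vanishingly small for δ > 0 and is dropped in the standard sample-size formula.)
δ = d·√(n/2) ⇒ n = 2(δ/d)² = 2 × (3.417 / 0.59)² = 67.10.
Rounding up, n = 68 per group.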